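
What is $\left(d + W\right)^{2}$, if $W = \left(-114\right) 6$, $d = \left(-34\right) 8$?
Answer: $913936$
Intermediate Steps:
$d = -272$
$W = -684$
$\left(d + W\right)^{2} = \left(-272 - 684\right)^{2} = \left(-956\right)^{2} = 913936$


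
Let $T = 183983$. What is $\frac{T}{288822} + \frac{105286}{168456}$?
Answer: $\frac{1705609815}{1351494412} \approx 1.262$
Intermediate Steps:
$\frac{T}{288822} + \frac{105286}{168456} = \frac{183983}{288822} + \frac{105286}{168456} = 183983 \cdot \frac{1}{288822} + 105286 \cdot \frac{1}{168456} = \frac{183983}{288822} + \frac{52643}{84228} = \frac{1705609815}{1351494412}$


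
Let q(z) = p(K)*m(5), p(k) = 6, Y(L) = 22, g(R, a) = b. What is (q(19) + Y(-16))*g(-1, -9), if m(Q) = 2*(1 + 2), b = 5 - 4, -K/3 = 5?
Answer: 58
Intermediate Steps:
K = -15 (K = -3*5 = -15)
b = 1
g(R, a) = 1
m(Q) = 6 (m(Q) = 2*3 = 6)
q(z) = 36 (q(z) = 6*6 = 36)
(q(19) + Y(-16))*g(-1, -9) = (36 + 22)*1 = 58*1 = 58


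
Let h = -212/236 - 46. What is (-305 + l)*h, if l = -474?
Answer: 2155493/59 ≈ 36534.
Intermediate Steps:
h = -2767/59 (h = -212*1/236 - 46 = -53/59 - 46 = -2767/59 ≈ -46.898)
(-305 + l)*h = (-305 - 474)*(-2767/59) = -779*(-2767/59) = 2155493/59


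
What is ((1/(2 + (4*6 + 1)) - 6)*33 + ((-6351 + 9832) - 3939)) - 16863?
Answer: -157660/9 ≈ -17518.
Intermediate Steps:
((1/(2 + (4*6 + 1)) - 6)*33 + ((-6351 + 9832) - 3939)) - 16863 = ((1/(2 + (24 + 1)) - 6)*33 + (3481 - 3939)) - 16863 = ((1/(2 + 25) - 6)*33 - 458) - 16863 = ((1/27 - 6)*33 - 458) - 16863 = (-161/27*33 - 458) - 16863 = (-1771/9 - 458) - 16863 = -5893/9 - 16863 = -157660/9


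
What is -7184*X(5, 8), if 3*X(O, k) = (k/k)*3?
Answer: -7184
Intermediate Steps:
X(O, k) = 1 (X(O, k) = ((k/k)*3)/3 = (1*3)/3 = (⅓)*3 = 1)
-7184*X(5, 8) = -7184*1 = -7184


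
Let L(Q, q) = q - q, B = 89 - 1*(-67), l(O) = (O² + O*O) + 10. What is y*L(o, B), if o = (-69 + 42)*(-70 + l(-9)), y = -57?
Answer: 0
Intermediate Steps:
l(O) = 10 + 2*O² (l(O) = (O² + O²) + 10 = 2*O² + 10 = 10 + 2*O²)
o = -2754 (o = (-69 + 42)*(-70 + (10 + 2*(-9)²)) = -27*(-70 + (10 + 2*81)) = -27*(-70 + (10 + 162)) = -27*(-70 + 172) = -27*102 = -2754)
B = 156 (B = 89 + 67 = 156)
L(Q, q) = 0
y*L(o, B) = -57*0 = 0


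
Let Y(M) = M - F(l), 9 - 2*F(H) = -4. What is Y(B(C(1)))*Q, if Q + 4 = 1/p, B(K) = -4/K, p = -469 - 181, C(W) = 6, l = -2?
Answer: 37281/1300 ≈ 28.678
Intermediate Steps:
p = -650
F(H) = 13/2 (F(H) = 9/2 - ½*(-4) = 9/2 + 2 = 13/2)
Q = -2601/650 (Q = -4 + 1/(-650) = -4 - 1/650 = -2601/650 ≈ -4.0015)
Y(M) = -13/2 + M (Y(M) = M - 1*13/2 = M - 13/2 = -13/2 + M)
Y(B(C(1)))*Q = (-13/2 - 4/6)*(-2601/650) = (-13/2 - 4*⅙)*(-2601/650) = (-13/2 - ⅔)*(-2601/650) = -43/6*(-2601/650) = 37281/1300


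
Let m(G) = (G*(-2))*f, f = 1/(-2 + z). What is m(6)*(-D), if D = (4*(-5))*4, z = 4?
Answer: -480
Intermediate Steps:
D = -80 (D = -20*4 = -80)
f = 1/2 (f = 1/(-2 + 4) = 1/2 ≈ 0.50000)
m(G) = -G (m(G) = (G*(-2))*(1/2) = -2*G*(1/2) = -G)
m(6)*(-D) = (-1*6)*(-1*(-80)) = -6*80 = -480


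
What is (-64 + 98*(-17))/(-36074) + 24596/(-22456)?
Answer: -106053403/101259718 ≈ -1.0473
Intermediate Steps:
(-64 + 98*(-17))/(-36074) + 24596/(-22456) = (-64 - 1666)*(-1/36074) + 24596*(-1/22456) = -1730*(-1/36074) - 6149/5614 = 865/18037 - 6149/5614 = -106053403/101259718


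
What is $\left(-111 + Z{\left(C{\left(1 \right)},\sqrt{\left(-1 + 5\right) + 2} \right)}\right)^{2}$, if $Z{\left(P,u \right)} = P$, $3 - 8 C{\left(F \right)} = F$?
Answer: $\frac{196249}{16} \approx 12266.0$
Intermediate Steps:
$C{\left(F \right)} = \frac{3}{8} - \frac{F}{8}$
$\left(-111 + Z{\left(C{\left(1 \right)},\sqrt{\left(-1 + 5\right) + 2} \right)}\right)^{2} = \left(-111 + \left(\frac{3}{8} - \frac{1}{8}\right)\right)^{2} = \left(-111 + \frac{1}{4}\right)^{2} = \left(- \frac{443}{4}\right)^{2} = \frac{196249}{16}$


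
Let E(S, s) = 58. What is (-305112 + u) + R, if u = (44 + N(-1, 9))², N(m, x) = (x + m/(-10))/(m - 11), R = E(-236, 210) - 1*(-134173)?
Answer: -2433760679/14400 ≈ -1.6901e+5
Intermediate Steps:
R = 134231 (R = 58 - 1*(-134173) = 58 + 134173 = 134231)
N(m, x) = (x - m/10)/(-11 + m) (N(m, x) = (x + m*(-⅒))/(-11 + m) = (x - m/10)/(-11 + m))
u = 26925721/14400 (u = (44 + (9 - ⅒*(-1))/(-11 - 1))² = (44 + (9 + ⅒)/(-12))² = (44 - 1/12*91/10)² = (44 - 91/120)² = (5189/120)² = 26925721/14400 ≈ 1869.8)
(-305112 + u) + R = (-305112 + 26925721/14400) + 134231 = -4366687079/14400 + 134231 = -2433760679/14400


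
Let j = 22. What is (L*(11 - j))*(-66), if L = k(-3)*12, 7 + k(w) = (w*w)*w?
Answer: -296208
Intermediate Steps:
k(w) = -7 + w**3 (k(w) = -7 + (w*w)*w = -7 + w**2*w = -7 + w**3)
L = -408 (L = (-7 + (-3)**3)*12 = (-7 - 27)*12 = -34*12 = -408)
(L*(11 - j))*(-66) = -408*(11 - 1*22)*(-66) = -408*(11 - 22)*(-66) = -408*(-11)*(-66) = 4488*(-66) = -296208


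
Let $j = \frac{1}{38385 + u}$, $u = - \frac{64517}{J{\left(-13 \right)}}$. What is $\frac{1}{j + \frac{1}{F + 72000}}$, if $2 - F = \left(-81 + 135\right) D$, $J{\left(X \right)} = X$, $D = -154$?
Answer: $\frac{11315239999}{401914} \approx 28153.0$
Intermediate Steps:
$F = 8318$ ($F = 2 - \left(-81 + 135\right) \left(-154\right) = 2 - 54 \left(-154\right) = 2 - -8316 = 2 + 8316 = 8318$)
$u = \frac{64517}{13}$ ($u = - \frac{64517}{-13} = \left(-64517\right) \left(- \frac{1}{13}\right) = \frac{64517}{13} \approx 4962.8$)
$j = \frac{13}{563522}$ ($j = \frac{1}{38385 + \frac{64517}{13}} = \frac{1}{\frac{563522}{13}} = \frac{13}{563522} \approx 2.3069 \cdot 10^{-5}$)
$\frac{1}{j + \frac{1}{F + 72000}} = \frac{1}{\frac{13}{563522} + \frac{1}{8318 + 72000}} = \frac{1}{\frac{13}{563522} + \frac{1}{80318}} = \frac{1}{\frac{401914}{11315239999}} = \frac{11315239999}{401914}$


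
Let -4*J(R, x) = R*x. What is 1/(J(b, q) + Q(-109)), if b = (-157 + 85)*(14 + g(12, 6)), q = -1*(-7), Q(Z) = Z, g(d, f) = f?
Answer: 1/2411 ≈ 0.00041477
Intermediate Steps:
q = 7
b = -1440 (b = (-157 + 85)*(14 + 6) = -72*20 = -1440)
J(R, x) = -R*x/4
1/(J(b, q) + Q(-109)) = 1/(-¼*(-1440)*7 - 109) = 1/(2520 - 109) = 1/2411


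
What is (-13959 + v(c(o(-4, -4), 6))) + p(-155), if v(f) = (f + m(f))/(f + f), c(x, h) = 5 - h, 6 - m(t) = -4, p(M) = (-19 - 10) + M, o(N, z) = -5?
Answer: -28295/2 ≈ -14148.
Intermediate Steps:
p(M) = -29 + M
m(t) = 10 (m(t) = 6 - 1*(-4) = 6 + 4 = 10)
v(f) = (10 + f)/(2*f) (v(f) = (f + 10)/(f + f) = (10 + f)/((2*f)) = (10 + f)*(1/(2*f)) = (10 + f)/(2*f))
(-13959 + v(c(o(-4, -4), 6))) + p(-155) = (-13959 + (10 + (5 - 1*6))/(2*(5 - 1*6))) + (-29 - 155) = (-13959 + (10 + (5 - 6))/(2*(5 - 6))) - 184 = (-13959 + (½)*(10 - 1)/(-1)) - 184 = (-13959 + (½)*(-1)*9) - 184 = (-13959 - 9/2) - 184 = -27927/2 - 184 = -28295/2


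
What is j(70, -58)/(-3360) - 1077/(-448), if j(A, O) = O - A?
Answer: 16411/6720 ≈ 2.4421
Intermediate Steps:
j(70, -58)/(-3360) - 1077/(-448) = (-58 - 1*70)/(-3360) - 1077/(-448) = (-58 - 70)*(-1/3360) - 1077*(-1/448) = -128*(-1/3360) + 1077/448 = 4/105 + 1077/448 = 16411/6720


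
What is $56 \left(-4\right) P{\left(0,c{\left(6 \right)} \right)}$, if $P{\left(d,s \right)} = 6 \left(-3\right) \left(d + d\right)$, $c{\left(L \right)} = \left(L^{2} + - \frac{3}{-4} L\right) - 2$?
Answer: $0$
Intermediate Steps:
$c{\left(L \right)} = -2 + L^{2} + \frac{3 L}{4}$ ($c{\left(L \right)} = \left(L^{2} + \left(-3\right) \left(- \frac{1}{4}\right) L\right) - 2 = \left(L^{2} + \frac{3 L}{4}\right) - 2 = -2 + L^{2} + \frac{3 L}{4}$)
$P{\left(d,s \right)} = - 36 d$ ($P{\left(d,s \right)} = - 18 \cdot 2 d = - 36 d$)
$56 \left(-4\right) P{\left(0,c{\left(6 \right)} \right)} = 56 \left(-4\right) \left(\left(-36\right) 0\right) = \left(-224\right) 0 = 0$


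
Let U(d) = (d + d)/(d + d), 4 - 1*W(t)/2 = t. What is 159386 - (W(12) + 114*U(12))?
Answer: 159288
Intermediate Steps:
W(t) = 8 - 2*t
U(d) = 1 (U(d) = (2*d)/((2*d)) = (2*d)*(1/(2*d)) = 1)
159386 - (W(12) + 114*U(12)) = 159386 - ((8 - 2*12) + 114*1) = 159386 - ((8 - 24) + 114) = 159386 - (-16 + 114) = 159386 - 1*98 = 159386 - 98 = 159288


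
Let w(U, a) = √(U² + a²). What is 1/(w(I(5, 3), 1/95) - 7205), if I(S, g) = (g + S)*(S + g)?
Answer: -65025125/468469059224 - 95*√36966401/468469059224 ≈ -0.00014004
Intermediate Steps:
I(S, g) = (S + g)² (I(S, g) = (S + g)*(S + g) = (S + g)²)
1/(w(I(5, 3), 1/95) - 7205) = 1/(√(((5 + 3)²)² + (1/95)²) - 7205) = 1/(√((8²)² + (1/95)²) - 7205) = 1/(√(64² + 1/9025) - 7205) = 1/(√(4096 + 1/9025) - 7205) = 1/(√(36966401/9025) - 7205) = 1/(√36966401/95 - 7205) = 1/(-7205 + √36966401/95)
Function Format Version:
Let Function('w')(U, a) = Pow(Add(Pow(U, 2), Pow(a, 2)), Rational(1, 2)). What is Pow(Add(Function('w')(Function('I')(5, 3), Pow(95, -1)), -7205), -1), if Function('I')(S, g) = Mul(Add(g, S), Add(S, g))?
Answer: Add(Rational(-65025125, 468469059224), Mul(Rational(-95, 468469059224), Pow(36966401, Rational(1, 2)))) ≈ -0.00014004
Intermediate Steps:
Function('I')(S, g) = Pow(Add(S, g), 2) (Function('I')(S, g) = Mul(Add(S, g), Add(S, g)) = Pow(Add(S, g), 2))
Pow(Add(Function('w')(Function('I')(5, 3), Pow(95, -1)), -7205), -1) = Pow(Add(Pow(Add(Pow(Pow(Add(5, 3), 2), 2), Pow(Pow(95, -1), 2)), Rational(1, 2)), -7205), -1) = Pow(Add(Pow(Add(Pow(Pow(8, 2), 2), Pow(Rational(1, 95), 2)), Rational(1, 2)), -7205), -1) = Pow(Add(Pow(Add(Pow(64, 2), Rational(1, 9025)), Rational(1, 2)), -7205), -1) = Pow(Add(Pow(Add(4096, Rational(1, 9025)), Rational(1, 2)), -7205), -1) = Pow(Add(Pow(Rational(36966401, 9025), Rational(1, 2)), -7205), -1) = Pow(Add(Mul(Rational(1, 95), Pow(36966401, Rational(1, 2))), -7205), -1) = Pow(Add(-7205, Mul(Rational(1, 95), Pow(36966401, Rational(1, 2)))), -1)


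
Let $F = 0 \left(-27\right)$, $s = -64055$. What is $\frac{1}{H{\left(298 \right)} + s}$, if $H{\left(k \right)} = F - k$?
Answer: $- \frac{1}{64353} \approx -1.5539 \cdot 10^{-5}$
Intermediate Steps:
$F = 0$
$H{\left(k \right)} = - k$ ($H{\left(k \right)} = 0 - k = - k$)
$\frac{1}{H{\left(298 \right)} + s} = \frac{1}{\left(-1\right) 298 - 64055} = \frac{1}{-298 - 64055} = \frac{1}{-64353} = - \frac{1}{64353}$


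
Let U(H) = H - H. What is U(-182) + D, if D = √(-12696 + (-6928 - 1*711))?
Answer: 7*I*√415 ≈ 142.6*I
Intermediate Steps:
D = 7*I*√415 (D = √(-12696 + (-6928 - 711)) = √(-12696 - 7639) = √(-20335) = 7*I*√415 ≈ 142.6*I)
U(H) = 0
U(-182) + D = 0 + 7*I*√415 = 7*I*√415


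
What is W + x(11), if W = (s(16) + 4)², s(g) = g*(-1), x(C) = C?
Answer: 155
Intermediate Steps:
s(g) = -g
W = 144 (W = (-1*16 + 4)² = (-16 + 4)² = (-12)² = 144)
W + x(11) = 144 + 11 = 155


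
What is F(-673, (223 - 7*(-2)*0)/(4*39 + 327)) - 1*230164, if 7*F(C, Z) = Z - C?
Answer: -777859202/3381 ≈ -2.3007e+5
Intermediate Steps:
F(C, Z) = -C/7 + Z/7 (F(C, Z) = (Z - C)/7 = -C/7 + Z/7)
F(-673, (223 - 7*(-2)*0)/(4*39 + 327)) - 1*230164 = (-⅐*(-673) + ((223 - 7*(-2)*0)/(4*39 + 327))/7) - 1*230164 = (673/7 + ((223 + 14*0)/(156 + 327))/7) - 230164 = (673/7 + ((223 + 0)/483)/7) - 230164 = (673/7 + (223*(1/483))/7) - 230164 = (673/7 + (⅐)*(223/483)) - 230164 = (673/7 + 223/3381) - 230164 = 325282/3381 - 230164 = -777859202/3381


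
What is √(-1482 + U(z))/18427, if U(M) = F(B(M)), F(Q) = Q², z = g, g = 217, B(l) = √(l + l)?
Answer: 2*I*√262/18427 ≈ 0.0017568*I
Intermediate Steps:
B(l) = √2*√l (B(l) = √(2*l) = √2*√l)
z = 217
U(M) = 2*M (U(M) = (√2*√M)² = 2*M)
√(-1482 + U(z))/18427 = √(-1482 + 2*217)/18427 = √(-1482 + 434)*(1/18427) = √(-1048)*(1/18427) = (2*I*√262)*(1/18427) = 2*I*√262/18427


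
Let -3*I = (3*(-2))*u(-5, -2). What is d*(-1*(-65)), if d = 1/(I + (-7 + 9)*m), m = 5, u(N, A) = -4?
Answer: 65/2 ≈ 32.500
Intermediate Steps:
I = -8 (I = -3*(-2)*(-4)/3 = -(-2)*(-4) = -1/3*24 = -8)
d = 1/2 (d = 1/(-8 + (-7 + 9)*5) = 1/(-8 + 2*5) = 1/(-8 + 10) = 1/2 ≈ 0.50000)
d*(-1*(-65)) = (-1*(-65))/2 = (1/2)*65 = 65/2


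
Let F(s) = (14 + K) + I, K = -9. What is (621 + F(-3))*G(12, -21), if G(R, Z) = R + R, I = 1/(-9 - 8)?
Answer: 255384/17 ≈ 15023.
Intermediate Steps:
I = -1/17 (I = 1/(-17) = -1/17 ≈ -0.058824)
F(s) = 84/17 (F(s) = (14 - 9) - 1/17 = 5 - 1/17 = 84/17)
G(R, Z) = 2*R
(621 + F(-3))*G(12, -21) = (621 + 84/17)*(2*12) = (10641/17)*24 = 255384/17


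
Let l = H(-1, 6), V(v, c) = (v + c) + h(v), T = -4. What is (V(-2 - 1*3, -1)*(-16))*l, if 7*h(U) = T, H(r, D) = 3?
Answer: 2208/7 ≈ 315.43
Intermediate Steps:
h(U) = -4/7 (h(U) = (⅐)*(-4) = -4/7)
V(v, c) = -4/7 + c + v (V(v, c) = (v + c) - 4/7 = (c + v) - 4/7 = -4/7 + c + v)
l = 3
(V(-2 - 1*3, -1)*(-16))*l = ((-4/7 - 1 + (-2 - 1*3))*(-16))*3 = ((-4/7 - 1 + (-2 - 3))*(-16))*3 = ((-4/7 - 1 - 5)*(-16))*3 = -46/7*(-16)*3 = (736/7)*3 = 2208/7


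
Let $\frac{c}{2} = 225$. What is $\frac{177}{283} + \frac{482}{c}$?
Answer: $\frac{108028}{63675} \approx 1.6966$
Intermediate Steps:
$c = 450$ ($c = 2 \cdot 225 = 450$)
$\frac{177}{283} + \frac{482}{c} = \frac{177}{283} + \frac{482}{450} = 177 \cdot \frac{1}{283} + 482 \cdot \frac{1}{450} = \frac{177}{283} + \frac{241}{225} = \frac{108028}{63675}$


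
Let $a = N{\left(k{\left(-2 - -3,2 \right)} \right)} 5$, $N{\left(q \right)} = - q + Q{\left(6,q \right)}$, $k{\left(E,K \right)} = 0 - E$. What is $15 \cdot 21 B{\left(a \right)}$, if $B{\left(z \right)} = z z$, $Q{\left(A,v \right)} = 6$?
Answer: $385875$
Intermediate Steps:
$k{\left(E,K \right)} = - E$
$N{\left(q \right)} = 6 - q$ ($N{\left(q \right)} = - q + 6 = 6 - q$)
$a = 35$ ($a = \left(6 - - (-2 - -3)\right) 5 = \left(6 - - (-2 + 3)\right) 5 = \left(6 - \left(-1\right) 1\right) 5 = \left(6 - -1\right) 5 = \left(6 + 1\right) 5 = 7 \cdot 5 = 35$)
$B{\left(z \right)} = z^{2}$
$15 \cdot 21 B{\left(a \right)} = 15 \cdot 21 \cdot 35^{2} = 315 \cdot 1225 = 385875$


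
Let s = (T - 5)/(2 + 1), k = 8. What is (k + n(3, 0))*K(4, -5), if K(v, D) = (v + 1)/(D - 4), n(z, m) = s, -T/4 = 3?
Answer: -35/27 ≈ -1.2963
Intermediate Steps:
T = -12 (T = -4*3 = -12)
s = -17/3 (s = (-12 - 5)/(2 + 1) = -17/3 ≈ -5.6667)
n(z, m) = -17/3
K(v, D) = (1 + v)/(-4 + D)
(k + n(3, 0))*K(4, -5) = (8 - 17/3)*((1 + 4)/(-4 - 5)) = 7*(5/(-9))/3 = 7*(-⅑*5)/3 = (7/3)*(-5/9) = -35/27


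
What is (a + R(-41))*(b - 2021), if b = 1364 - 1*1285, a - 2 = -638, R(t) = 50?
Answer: 1138012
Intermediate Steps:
a = -636 (a = 2 - 638 = -636)
b = 79 (b = 1364 - 1285 = 79)
(a + R(-41))*(b - 2021) = (-636 + 50)*(79 - 2021) = -586*(-1942) = 1138012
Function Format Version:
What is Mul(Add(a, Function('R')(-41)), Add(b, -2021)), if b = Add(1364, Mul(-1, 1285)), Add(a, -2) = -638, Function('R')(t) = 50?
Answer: 1138012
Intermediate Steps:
a = -636 (a = Add(2, -638) = -636)
b = 79 (b = Add(1364, -1285) = 79)
Mul(Add(a, Function('R')(-41)), Add(b, -2021)) = Mul(Add(-636, 50), Add(79, -2021)) = Mul(-586, -1942) = 1138012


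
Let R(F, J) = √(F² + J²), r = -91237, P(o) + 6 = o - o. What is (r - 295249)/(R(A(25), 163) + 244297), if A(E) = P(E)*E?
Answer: -47208685171/29840487570 + 193243*√49069/29840487570 ≈ -1.5806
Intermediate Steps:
P(o) = -6 (P(o) = -6 + (o - o) = -6 + 0 = -6)
A(E) = -6*E
(r - 295249)/(R(A(25), 163) + 244297) = (-91237 - 295249)/(√((-6*25)² + 163²) + 244297) = -386486/(√((-150)² + 26569) + 244297) = -386486/(√(22500 + 26569) + 244297) = -386486/(√49069 + 244297) = -386486/(244297 + √49069)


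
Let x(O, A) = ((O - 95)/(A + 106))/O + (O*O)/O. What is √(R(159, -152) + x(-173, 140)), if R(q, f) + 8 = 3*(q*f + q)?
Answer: I*√32695479235542/21279 ≈ 268.72*I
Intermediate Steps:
x(O, A) = O + (-95 + O)/(O*(106 + A)) (x(O, A) = ((-95 + O)/(106 + A))/O + O²/O = ((-95 + O)/(106 + A))/O + O = (-95 + O)/(O*(106 + A)) + O = O + (-95 + O)/(O*(106 + A)))
R(q, f) = -8 + 3*q + 3*f*q (R(q, f) = -8 + 3*(q*f + q) = -8 + 3*(f*q + q) = -8 + 3*(q + f*q) = -8 + (3*q + 3*f*q) = -8 + 3*q + 3*f*q)
√(R(159, -152) + x(-173, 140)) = √((-8 + 3*159 + 3*(-152)*159) + (-95 - 173 + 106*(-173)² + 140*(-173)²)/((-173)*(106 + 140))) = √((-8 + 477 - 72504) - 1/173*(-95 - 173 + 106*29929 + 140*29929)/246) = √(-72035 - 1/173*1/246*(-95 - 173 + 3172474 + 4190060)) = √(-72035 - 1/173*1/246*7362266) = √(-72035 - 3681133/21279) = √(-1536513898/21279) = I*√32695479235542/21279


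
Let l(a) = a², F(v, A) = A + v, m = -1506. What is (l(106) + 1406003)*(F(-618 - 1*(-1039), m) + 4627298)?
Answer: 6556449485907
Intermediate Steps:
(l(106) + 1406003)*(F(-618 - 1*(-1039), m) + 4627298) = (106² + 1406003)*((-1506 + (-618 - 1*(-1039))) + 4627298) = (11236 + 1406003)*((-1506 + (-618 + 1039)) + 4627298) = 1417239*((-1506 + 421) + 4627298) = 1417239*(-1085 + 4627298) = 1417239*4626213 = 6556449485907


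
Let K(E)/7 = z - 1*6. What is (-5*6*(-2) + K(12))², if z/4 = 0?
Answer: 324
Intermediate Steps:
z = 0 (z = 4*0 = 0)
K(E) = -42 (K(E) = 7*(0 - 1*6) = 7*(0 - 6) = 7*(-6) = -42)
(-5*6*(-2) + K(12))² = (-5*6*(-2) - 42)² = (-30*(-2) - 42)² = (60 - 42)² = 18² = 324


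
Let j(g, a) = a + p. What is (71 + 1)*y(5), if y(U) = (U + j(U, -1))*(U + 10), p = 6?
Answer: 10800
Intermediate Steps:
j(g, a) = 6 + a (j(g, a) = a + 6 = 6 + a)
y(U) = (5 + U)*(10 + U) (y(U) = (U + (6 - 1))*(U + 10) = (U + 5)*(10 + U) = (5 + U)*(10 + U))
(71 + 1)*y(5) = (71 + 1)*(50 + 5² + 15*5) = 72*(50 + 25 + 75) = 72*150 = 10800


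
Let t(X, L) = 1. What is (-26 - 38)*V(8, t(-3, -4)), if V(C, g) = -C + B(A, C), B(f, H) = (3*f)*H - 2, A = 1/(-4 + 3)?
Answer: 2176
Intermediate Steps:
A = -1 (A = 1/(-1) = -1)
B(f, H) = -2 + 3*H*f (B(f, H) = 3*H*f - 2 = -2 + 3*H*f)
V(C, g) = -2 - 4*C (V(C, g) = -C + (-2 + 3*C*(-1)) = -C + (-2 - 3*C) = -2 - 4*C)
(-26 - 38)*V(8, t(-3, -4)) = (-26 - 38)*(-2 - 4*8) = -64*(-2 - 32) = -64*(-34) = 2176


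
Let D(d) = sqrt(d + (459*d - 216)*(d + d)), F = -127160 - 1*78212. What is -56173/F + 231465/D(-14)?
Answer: 56173/205372 + 231465*sqrt(185962)/185962 ≈ 537.03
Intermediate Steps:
F = -205372 (F = -127160 - 78212 = -205372)
D(d) = sqrt(d + 2*d*(-216 + 459*d)) (D(d) = sqrt(d + (-216 + 459*d)*(2*d)) = sqrt(d + 2*d*(-216 + 459*d)))
-56173/F + 231465/D(-14) = -56173/(-205372) + 231465/(sqrt(-14*(-431 + 918*(-14)))) = -56173*(-1/205372) + 231465/(sqrt(-14*(-431 - 12852))) = 56173/205372 + 231465/(sqrt(-14*(-13283))) = 56173/205372 + 231465/(sqrt(185962)) = 56173/205372 + 231465*(sqrt(185962)/185962) = 56173/205372 + 231465*sqrt(185962)/185962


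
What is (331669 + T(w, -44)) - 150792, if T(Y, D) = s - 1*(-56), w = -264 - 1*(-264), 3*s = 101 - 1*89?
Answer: 180937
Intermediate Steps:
s = 4 (s = (101 - 1*89)/3 = (101 - 89)/3 = (1/3)*12 = 4)
w = 0 (w = -264 + 264 = 0)
T(Y, D) = 60 (T(Y, D) = 4 - 1*(-56) = 4 + 56 = 60)
(331669 + T(w, -44)) - 150792 = (331669 + 60) - 150792 = 331729 - 150792 = 180937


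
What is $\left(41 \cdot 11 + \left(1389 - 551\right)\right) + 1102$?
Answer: $2391$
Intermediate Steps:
$\left(41 \cdot 11 + \left(1389 - 551\right)\right) + 1102 = \left(451 + \left(1389 - 551\right)\right) + 1102 = \left(451 + 838\right) + 1102 = 1289 + 1102 = 2391$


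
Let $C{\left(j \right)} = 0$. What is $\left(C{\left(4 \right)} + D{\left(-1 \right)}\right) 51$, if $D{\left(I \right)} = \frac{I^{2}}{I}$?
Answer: $-51$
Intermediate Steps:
$D{\left(I \right)} = I$
$\left(C{\left(4 \right)} + D{\left(-1 \right)}\right) 51 = \left(0 - 1\right) 51 = \left(-1\right) 51 = -51$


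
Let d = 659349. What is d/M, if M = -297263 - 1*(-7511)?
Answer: -219783/96584 ≈ -2.2756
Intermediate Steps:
M = -289752 (M = -297263 + 7511 = -289752)
d/M = 659349/(-289752) = 659349*(-1/289752) = -219783/96584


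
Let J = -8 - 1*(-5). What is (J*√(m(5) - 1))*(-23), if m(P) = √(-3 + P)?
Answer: 69*√(-1 + √2) ≈ 44.408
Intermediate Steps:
J = -3 (J = -8 + 5 = -3)
(J*√(m(5) - 1))*(-23) = -3*√(√(-3 + 5) - 1)*(-23) = -3*√(√2 - 1)*(-23) = -3*√(-1 + √2)*(-23) = 69*√(-1 + √2)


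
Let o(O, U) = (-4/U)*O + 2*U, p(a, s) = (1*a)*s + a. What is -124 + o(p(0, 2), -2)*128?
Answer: -636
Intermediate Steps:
p(a, s) = a + a*s (p(a, s) = a*s + a = a + a*s)
o(O, U) = 2*U - 4*O/U (o(O, U) = -4*O/U + 2*U = 2*U - 4*O/U)
-124 + o(p(0, 2), -2)*128 = -124 + (2*(-2) - 4*0*(1 + 2)/(-2))*128 = -124 + (-4 - 4*0*3*(-½))*128 = -124 + (-4 - 4*0*(-½))*128 = -124 + (-4 + 0)*128 = -124 - 4*128 = -124 - 512 = -636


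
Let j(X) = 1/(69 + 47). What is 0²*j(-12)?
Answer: 0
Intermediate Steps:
j(X) = 1/116
0²*j(-12) = 0²*(1/116) = 0*(1/116) = 0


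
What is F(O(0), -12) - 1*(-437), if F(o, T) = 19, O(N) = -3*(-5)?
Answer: 456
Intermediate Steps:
O(N) = 15
F(O(0), -12) - 1*(-437) = 19 - 1*(-437) = 19 + 437 = 456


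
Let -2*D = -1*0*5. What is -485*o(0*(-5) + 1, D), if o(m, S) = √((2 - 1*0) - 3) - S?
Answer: -485*I ≈ -485.0*I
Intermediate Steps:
D = 0 (D = -(-1*0)*5/2 = -0*5 = -½*0 = 0)
o(m, S) = I - S (o(m, S) = √((2 + 0) - 3) - S = √(2 - 3) - S = √(-1) - S = I - S)
-485*o(0*(-5) + 1, D) = -485*(I - 1*0) = -485*(I + 0) = -485*I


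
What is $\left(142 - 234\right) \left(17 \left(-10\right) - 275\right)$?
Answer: $40940$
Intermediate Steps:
$\left(142 - 234\right) \left(17 \left(-10\right) - 275\right) = - 92 \left(-170 - 275\right) = \left(-92\right) \left(-445\right) = 40940$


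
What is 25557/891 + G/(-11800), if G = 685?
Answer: 20064151/700920 ≈ 28.625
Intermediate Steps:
25557/891 + G/(-11800) = 25557/891 + 685/(-11800) = 25557*(1/891) + 685*(-1/11800) = 8519/297 - 137/2360 = 20064151/700920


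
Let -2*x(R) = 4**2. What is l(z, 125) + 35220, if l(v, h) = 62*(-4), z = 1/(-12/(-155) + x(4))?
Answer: 34972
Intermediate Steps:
x(R) = -8 (x(R) = -1/2*4**2 = -1/2*16 = -8)
z = -155/1228 (z = 1/(-12/(-155) - 8) = 1/(-12*(-1/155) - 8) = 1/(12/155 - 8) = 1/(-1228/155) = -155/1228 ≈ -0.12622)
l(v, h) = -248
l(z, 125) + 35220 = -248 + 35220 = 34972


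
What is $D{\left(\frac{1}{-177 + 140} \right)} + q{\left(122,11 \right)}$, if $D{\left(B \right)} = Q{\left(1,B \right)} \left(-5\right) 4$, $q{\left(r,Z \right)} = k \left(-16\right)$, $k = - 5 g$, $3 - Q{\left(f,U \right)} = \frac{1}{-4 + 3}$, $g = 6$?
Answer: $400$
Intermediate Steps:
$Q{\left(f,U \right)} = 4$ ($Q{\left(f,U \right)} = 3 - \frac{1}{-4 + 3} = 3 - \frac{1}{-1} = 3 - -1 = 3 + 1 = 4$)
$k = -30$ ($k = \left(-5\right) 6 = -30$)
$q{\left(r,Z \right)} = 480$ ($q{\left(r,Z \right)} = \left(-30\right) \left(-16\right) = 480$)
$D{\left(B \right)} = -80$ ($D{\left(B \right)} = 4 \left(-5\right) 4 = \left(-20\right) 4 = -80$)
$D{\left(\frac{1}{-177 + 140} \right)} + q{\left(122,11 \right)} = -80 + 480 = 400$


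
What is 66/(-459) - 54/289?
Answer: -860/2601 ≈ -0.33064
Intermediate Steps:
66/(-459) - 54/289 = 66*(-1/459) - 54*1/289 = -22/153 - 54/289 = -860/2601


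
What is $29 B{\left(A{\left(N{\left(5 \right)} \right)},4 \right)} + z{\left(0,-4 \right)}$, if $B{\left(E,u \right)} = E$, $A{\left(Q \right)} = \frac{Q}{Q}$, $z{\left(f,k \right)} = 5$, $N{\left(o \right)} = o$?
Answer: $34$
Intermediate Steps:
$A{\left(Q \right)} = 1$
$29 B{\left(A{\left(N{\left(5 \right)} \right)},4 \right)} + z{\left(0,-4 \right)} = 29 \cdot 1 + 5 = 29 + 5 = 34$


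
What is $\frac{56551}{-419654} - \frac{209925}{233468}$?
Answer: $- \frac{955648253}{924299812} \approx -1.0339$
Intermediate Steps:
$\frac{56551}{-419654} - \frac{209925}{233468} = 56551 \left(- \frac{1}{419654}\right) - \frac{209925}{233468} = - \frac{1067}{7918} - \frac{209925}{233468} = - \frac{955648253}{924299812}$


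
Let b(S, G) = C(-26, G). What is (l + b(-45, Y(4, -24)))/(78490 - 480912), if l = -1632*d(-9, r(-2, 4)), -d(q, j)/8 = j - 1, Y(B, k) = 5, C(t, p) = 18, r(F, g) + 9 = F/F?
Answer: 58743/201211 ≈ 0.29195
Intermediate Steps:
r(F, g) = -8 (r(F, g) = -9 + F/F = -9 + 1 = -8)
d(q, j) = 8 - 8*j (d(q, j) = -8*(j - 1) = -8*(-1 + j) = 8 - 8*j)
b(S, G) = 18
l = -117504 (l = -1632*(8 - 8*(-8)) = -1632*(8 + 64) = -1632*72 = -117504)
(l + b(-45, Y(4, -24)))/(78490 - 480912) = (-117504 + 18)/(78490 - 480912) = -117486/(-402422) = -117486*(-1/402422) = 58743/201211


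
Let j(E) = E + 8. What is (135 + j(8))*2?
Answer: 302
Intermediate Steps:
j(E) = 8 + E
(135 + j(8))*2 = (135 + (8 + 8))*2 = (135 + 16)*2 = 151*2 = 302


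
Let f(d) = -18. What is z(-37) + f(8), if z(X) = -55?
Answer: -73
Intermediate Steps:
z(-37) + f(8) = -55 - 18 = -73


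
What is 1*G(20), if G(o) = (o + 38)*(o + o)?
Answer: 2320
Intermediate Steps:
G(o) = 2*o*(38 + o) (G(o) = (38 + o)*(2*o) = 2*o*(38 + o))
1*G(20) = 1*(2*20*(38 + 20)) = 1*(2*20*58) = 1*2320 = 2320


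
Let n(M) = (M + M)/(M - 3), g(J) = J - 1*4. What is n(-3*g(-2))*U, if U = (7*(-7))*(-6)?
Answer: 3528/5 ≈ 705.60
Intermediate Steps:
U = 294 (U = -49*(-6) = 294)
g(J) = -4 + J (g(J) = J - 4 = -4 + J)
n(M) = 2*M/(-3 + M) (n(M) = (2*M)/(-3 + M) = 2*M/(-3 + M))
n(-3*g(-2))*U = (2*(-3*(-4 - 2))/(-3 - 3*(-4 - 2)))*294 = (2*(-3*(-6))/(-3 - 3*(-6)))*294 = (2*18/(-3 + 18))*294 = (2*18/15)*294 = (2*18*(1/15))*294 = (12/5)*294 = 3528/5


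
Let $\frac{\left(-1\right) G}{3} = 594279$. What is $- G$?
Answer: $1782837$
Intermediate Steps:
$G = -1782837$ ($G = \left(-3\right) 594279 = -1782837$)
$- G = \left(-1\right) \left(-1782837\right) = 1782837$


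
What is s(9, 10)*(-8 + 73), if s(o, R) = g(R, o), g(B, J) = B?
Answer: 650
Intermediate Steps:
s(o, R) = R
s(9, 10)*(-8 + 73) = 10*(-8 + 73) = 10*65 = 650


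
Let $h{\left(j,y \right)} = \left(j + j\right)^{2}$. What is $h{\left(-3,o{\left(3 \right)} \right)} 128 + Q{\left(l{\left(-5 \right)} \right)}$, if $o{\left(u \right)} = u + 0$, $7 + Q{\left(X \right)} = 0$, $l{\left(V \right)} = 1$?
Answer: $4601$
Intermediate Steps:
$Q{\left(X \right)} = -7$ ($Q{\left(X \right)} = -7 + 0 = -7$)
$o{\left(u \right)} = u$
$h{\left(j,y \right)} = 4 j^{2}$ ($h{\left(j,y \right)} = \left(2 j\right)^{2} = 4 j^{2}$)
$h{\left(-3,o{\left(3 \right)} \right)} 128 + Q{\left(l{\left(-5 \right)} \right)} = 4 \left(-3\right)^{2} \cdot 128 - 7 = 4 \cdot 9 \cdot 128 - 7 = 36 \cdot 128 - 7 = 4608 - 7 = 4601$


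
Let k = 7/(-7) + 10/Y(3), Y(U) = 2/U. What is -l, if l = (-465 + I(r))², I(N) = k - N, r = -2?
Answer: -201601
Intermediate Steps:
k = 14 (k = 7/(-7) + 10/((2/3)) = 7*(-⅐) + 10/((2*(⅓))) = -1 + 10/(⅔) = -1 + 10*(3/2) = -1 + 15 = 14)
I(N) = 14 - N
l = 201601 (l = (-465 + (14 - 1*(-2)))² = (-465 + (14 + 2))² = (-465 + 16)² = (-449)² = 201601)
-l = -1*201601 = -201601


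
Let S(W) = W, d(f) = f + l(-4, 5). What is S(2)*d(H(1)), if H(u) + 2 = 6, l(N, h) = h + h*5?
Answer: 68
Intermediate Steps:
l(N, h) = 6*h (l(N, h) = h + 5*h = 6*h)
H(u) = 4 (H(u) = -2 + 6 = 4)
d(f) = 30 + f (d(f) = f + 6*5 = f + 30 = 30 + f)
S(2)*d(H(1)) = 2*(30 + 4) = 2*34 = 68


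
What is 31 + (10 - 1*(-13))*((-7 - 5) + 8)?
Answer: -61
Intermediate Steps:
31 + (10 - 1*(-13))*((-7 - 5) + 8) = 31 + (10 + 13)*(-12 + 8) = 31 + 23*(-4) = 31 - 92 = -61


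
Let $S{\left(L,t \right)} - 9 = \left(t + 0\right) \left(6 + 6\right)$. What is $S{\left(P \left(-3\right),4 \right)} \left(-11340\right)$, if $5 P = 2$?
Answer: $-646380$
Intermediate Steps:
$P = \frac{2}{5}$ ($P = \frac{1}{5} \cdot 2 = \frac{2}{5} \approx 0.4$)
$S{\left(L,t \right)} = 9 + 12 t$ ($S{\left(L,t \right)} = 9 + \left(t + 0\right) \left(6 + 6\right) = 9 + t 12 = 9 + 12 t$)
$S{\left(P \left(-3\right),4 \right)} \left(-11340\right) = \left(9 + 12 \cdot 4\right) \left(-11340\right) = \left(9 + 48\right) \left(-11340\right) = 57 \left(-11340\right) = -646380$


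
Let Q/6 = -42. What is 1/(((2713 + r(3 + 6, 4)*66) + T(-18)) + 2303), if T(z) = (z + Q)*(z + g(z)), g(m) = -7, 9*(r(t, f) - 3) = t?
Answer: 1/12030 ≈ 8.3126e-5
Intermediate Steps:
r(t, f) = 3 + t/9
Q = -252 (Q = 6*(-42) = -252)
T(z) = (-252 + z)*(-7 + z) (T(z) = (z - 252)*(z - 7) = (-252 + z)*(-7 + z))
1/(((2713 + r(3 + 6, 4)*66) + T(-18)) + 2303) = 1/(((2713 + (3 + (3 + 6)/9)*66) + (1764 + (-18)² - 259*(-18))) + 2303) = 1/(((2713 + (3 + (⅑)*9)*66) + (1764 + 324 + 4662)) + 2303) = 1/(((2713 + (3 + 1)*66) + 6750) + 2303) = 1/(((2713 + 4*66) + 6750) + 2303) = 1/(((2713 + 264) + 6750) + 2303) = 1/((2977 + 6750) + 2303) = 1/(9727 + 2303) = 1/12030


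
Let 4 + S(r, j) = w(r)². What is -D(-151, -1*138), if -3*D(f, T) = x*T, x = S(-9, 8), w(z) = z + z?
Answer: -14720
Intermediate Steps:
w(z) = 2*z
S(r, j) = -4 + 4*r² (S(r, j) = -4 + (2*r)² = -4 + 4*r²)
x = 320 (x = -4 + 4*(-9)² = -4 + 4*81 = -4 + 324 = 320)
D(f, T) = -320*T/3
-D(-151, -1*138) = -(-320)*(-1*138)/3 = -(-320)*(-138)/3 = -1*14720 = -14720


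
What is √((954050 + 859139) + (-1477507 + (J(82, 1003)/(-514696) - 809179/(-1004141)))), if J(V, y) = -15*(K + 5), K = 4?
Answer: √457471467182696734999020686/36916239724 ≈ 579.38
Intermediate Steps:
J(V, y) = -135 (J(V, y) = -15*(4 + 5) = -15*9 = -135)
√((954050 + 859139) + (-1477507 + (J(82, 1003)/(-514696) - 809179/(-1004141)))) = √((954050 + 859139) + (-1477507 + (-135/(-514696) - 809179/(-1004141)))) = √(1813189 + (-1477507 + (-135*(-1/514696) - 809179*(-1/1004141)))) = √(1813189 + (-1477507 + (135/514696 + 809179/1004141))) = √(1813189 + (-1477507 + 416616753619/516827356136)) = √(1813189 - 763615619865679333/516827356136) = √(173490057179198371/516827356136) = √457471467182696734999020686/36916239724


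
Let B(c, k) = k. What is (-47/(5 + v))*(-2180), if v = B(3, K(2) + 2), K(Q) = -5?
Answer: 51230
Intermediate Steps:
v = -3 (v = -5 + 2 = -3)
(-47/(5 + v))*(-2180) = (-47/(5 - 3))*(-2180) = (-47/2)*(-2180) = ((½)*(-47))*(-2180) = -47/2*(-2180) = 51230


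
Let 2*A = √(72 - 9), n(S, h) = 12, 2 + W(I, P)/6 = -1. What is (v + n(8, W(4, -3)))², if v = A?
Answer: 639/4 + 36*√7 ≈ 255.00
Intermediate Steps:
W(I, P) = -18 (W(I, P) = -12 + 6*(-1) = -12 - 6 = -18)
A = 3*√7/2 (A = √(72 - 9)/2 = √63/2 = (3*√7)/2 = 3*√7/2 ≈ 3.9686)
v = 3*√7/2 ≈ 3.9686
(v + n(8, W(4, -3)))² = (3*√7/2 + 12)² = (12 + 3*√7/2)²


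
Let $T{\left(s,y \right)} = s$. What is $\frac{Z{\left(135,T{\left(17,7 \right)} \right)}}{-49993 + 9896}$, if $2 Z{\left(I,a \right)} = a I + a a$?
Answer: $- \frac{1292}{40097} \approx -0.032222$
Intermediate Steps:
$Z{\left(I,a \right)} = \frac{a^{2}}{2} + \frac{I a}{2}$ ($Z{\left(I,a \right)} = \frac{a I + a a}{2} = \frac{I a + a^{2}}{2} = \frac{a^{2} + I a}{2} = \frac{a^{2}}{2} + \frac{I a}{2}$)
$\frac{Z{\left(135,T{\left(17,7 \right)} \right)}}{-49993 + 9896} = \frac{\frac{1}{2} \cdot 17 \left(135 + 17\right)}{-49993 + 9896} = \frac{\frac{1}{2} \cdot 17 \cdot 152}{-40097} = 1292 \left(- \frac{1}{40097}\right) = - \frac{1292}{40097}$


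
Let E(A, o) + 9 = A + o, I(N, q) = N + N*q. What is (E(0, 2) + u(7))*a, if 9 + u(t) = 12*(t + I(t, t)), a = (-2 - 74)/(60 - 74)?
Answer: 28120/7 ≈ 4017.1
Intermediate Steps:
a = 38/7 (a = -76/(-14) = -76*(-1/14) = 38/7 ≈ 5.4286)
E(A, o) = -9 + A + o (E(A, o) = -9 + (A + o) = -9 + A + o)
u(t) = -9 + 12*t + 12*t*(1 + t) (u(t) = -9 + 12*(t + t*(1 + t)) = -9 + (12*t + 12*t*(1 + t)) = -9 + 12*t + 12*t*(1 + t))
(E(0, 2) + u(7))*a = ((-9 + 0 + 2) + (-9 + 12*7**2 + 24*7))*(38/7) = (-7 + (-9 + 12*49 + 168))*(38/7) = (-7 + (-9 + 588 + 168))*(38/7) = (-7 + 747)*(38/7) = 740*(38/7) = 28120/7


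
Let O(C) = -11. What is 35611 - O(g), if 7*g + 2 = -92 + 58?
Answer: 35622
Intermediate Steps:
g = -36/7 (g = -2/7 + (-92 + 58)/7 = -2/7 + (⅐)*(-34) = -2/7 - 34/7 = -36/7 ≈ -5.1429)
35611 - O(g) = 35611 - 1*(-11) = 35611 + 11 = 35622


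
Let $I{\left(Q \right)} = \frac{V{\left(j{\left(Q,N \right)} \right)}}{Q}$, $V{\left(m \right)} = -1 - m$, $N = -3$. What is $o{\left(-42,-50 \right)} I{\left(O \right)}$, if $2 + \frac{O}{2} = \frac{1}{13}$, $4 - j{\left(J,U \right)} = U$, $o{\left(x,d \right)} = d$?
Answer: $-104$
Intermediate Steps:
$j{\left(J,U \right)} = 4 - U$
$O = - \frac{50}{13}$ ($O = -4 + \frac{2}{13} = - \frac{50}{13} \approx -3.8462$)
$I{\left(Q \right)} = - \frac{8}{Q}$ ($I{\left(Q \right)} = \frac{-1 - \left(4 - -3\right)}{Q} = \frac{-1 - \left(4 + 3\right)}{Q} = \frac{-1 - 7}{Q} = - \frac{8}{Q}$)
$o{\left(-42,-50 \right)} I{\left(O \right)} = - 50 \left(- \frac{8}{- \frac{50}{13}}\right) = - 50 \left(\left(-8\right) \left(- \frac{13}{50}\right)\right) = \left(-50\right) \frac{52}{25} = -104$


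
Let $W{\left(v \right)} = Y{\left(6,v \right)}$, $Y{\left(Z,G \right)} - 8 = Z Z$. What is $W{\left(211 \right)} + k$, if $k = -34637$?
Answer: $-34593$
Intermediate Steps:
$Y{\left(Z,G \right)} = 8 + Z^{2}$ ($Y{\left(Z,G \right)} = 8 + Z Z = 8 + Z^{2}$)
$W{\left(v \right)} = 44$ ($W{\left(v \right)} = 8 + 6^{2} = 8 + 36 = 44$)
$W{\left(211 \right)} + k = 44 - 34637 = -34593$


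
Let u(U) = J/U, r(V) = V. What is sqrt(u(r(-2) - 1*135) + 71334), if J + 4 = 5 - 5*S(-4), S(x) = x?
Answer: sqrt(1338864969)/137 ≈ 267.08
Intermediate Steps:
J = 21 (J = -4 + (5 - 5*(-4)) = -4 + (5 + 20) = -4 + 25 = 21)
u(U) = 21/U
sqrt(u(r(-2) - 1*135) + 71334) = sqrt(21/(-2 - 1*135) + 71334) = sqrt(21/(-2 - 135) + 71334) = sqrt(21/(-137) + 71334) = sqrt(21*(-1/137) + 71334) = sqrt(-21/137 + 71334) = sqrt(9772737/137) = sqrt(1338864969)/137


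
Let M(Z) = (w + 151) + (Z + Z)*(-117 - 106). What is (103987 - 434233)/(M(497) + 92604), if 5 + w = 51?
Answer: 330246/128861 ≈ 2.5628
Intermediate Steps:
w = 46 (w = -5 + 51 = 46)
M(Z) = 197 - 446*Z (M(Z) = (46 + 151) + (Z + Z)*(-117 - 106) = 197 + (2*Z)*(-223) = 197 - 446*Z)
(103987 - 434233)/(M(497) + 92604) = (103987 - 434233)/((197 - 446*497) + 92604) = -330246/((197 - 221662) + 92604) = -330246/(-221465 + 92604) = -330246/(-128861) = -330246*(-1/128861) = 330246/128861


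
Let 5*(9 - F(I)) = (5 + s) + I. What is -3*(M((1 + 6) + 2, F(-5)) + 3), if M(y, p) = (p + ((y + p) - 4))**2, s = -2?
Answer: -42708/25 ≈ -1708.3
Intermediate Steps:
F(I) = 42/5 - I/5 (F(I) = 9 - ((5 - 2) + I)/5 = 9 - (3 + I)/5 = 9 + (-3/5 - I/5) = 42/5 - I/5)
M(y, p) = (-4 + y + 2*p)**2 (M(y, p) = (p + ((p + y) - 4))**2 = (p + (-4 + p + y))**2 = (-4 + y + 2*p)**2)
-3*(M((1 + 6) + 2, F(-5)) + 3) = -3*((-4 + ((1 + 6) + 2) + 2*(42/5 - 1/5*(-5)))**2 + 3) = -3*((-4 + (7 + 2) + 2*(42/5 + 1))**2 + 3) = -3*((-4 + 9 + 2*(47/5))**2 + 3) = -3*((-4 + 9 + 94/5)**2 + 3) = -3*((119/5)**2 + 3) = -3*(14161/25 + 3) = -3*14236/25 = -42708/25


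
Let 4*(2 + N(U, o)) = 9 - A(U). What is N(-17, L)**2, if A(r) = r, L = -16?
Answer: 81/4 ≈ 20.250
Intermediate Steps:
N(U, o) = 1/4 - U/4 (N(U, o) = -2 + (9 - U)/4 = -2 + (9/4 - U/4) = 1/4 - U/4)
N(-17, L)**2 = (1/4 - 1/4*(-17))**2 = (1/4 + 17/4)**2 = (9/2)**2 = 81/4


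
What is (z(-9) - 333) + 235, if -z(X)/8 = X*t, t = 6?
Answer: 334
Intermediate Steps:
z(X) = -48*X (z(X) = -8*X*6 = -48*X)
(z(-9) - 333) + 235 = (-48*(-9) - 333) + 235 = (432 - 333) + 235 = 99 + 235 = 334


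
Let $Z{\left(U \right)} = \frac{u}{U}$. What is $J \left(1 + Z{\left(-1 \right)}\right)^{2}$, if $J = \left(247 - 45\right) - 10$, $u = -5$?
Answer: $6912$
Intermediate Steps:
$Z{\left(U \right)} = - \frac{5}{U}$
$J = 192$ ($J = 202 - 10 = 192$)
$J \left(1 + Z{\left(-1 \right)}\right)^{2} = 192 \left(1 - \frac{5}{-1}\right)^{2} = 192 \left(1 - -5\right)^{2} = 192 \left(1 + 5\right)^{2} = 192 \cdot 6^{2} = 192 \cdot 36 = 6912$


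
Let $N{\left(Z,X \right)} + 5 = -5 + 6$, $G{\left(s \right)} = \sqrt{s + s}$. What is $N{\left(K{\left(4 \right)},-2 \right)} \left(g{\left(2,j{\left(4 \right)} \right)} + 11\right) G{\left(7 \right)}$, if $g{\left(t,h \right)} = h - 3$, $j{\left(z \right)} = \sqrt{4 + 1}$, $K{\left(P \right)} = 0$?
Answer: $4 \sqrt{14} \left(-8 - \sqrt{5}\right) \approx -153.2$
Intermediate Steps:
$j{\left(z \right)} = \sqrt{5}$
$G{\left(s \right)} = \sqrt{2} \sqrt{s}$ ($G{\left(s \right)} = \sqrt{2 s} = \sqrt{2} \sqrt{s}$)
$N{\left(Z,X \right)} = -4$ ($N{\left(Z,X \right)} = -5 + \left(-5 + 6\right) = -5 + 1 = -4$)
$g{\left(t,h \right)} = -3 + h$
$N{\left(K{\left(4 \right)},-2 \right)} \left(g{\left(2,j{\left(4 \right)} \right)} + 11\right) G{\left(7 \right)} = - 4 \left(\left(-3 + \sqrt{5}\right) + 11\right) \sqrt{2} \sqrt{7} = - 4 \left(8 + \sqrt{5}\right) \sqrt{14} = \left(-32 - 4 \sqrt{5}\right) \sqrt{14} = \sqrt{14} \left(-32 - 4 \sqrt{5}\right)$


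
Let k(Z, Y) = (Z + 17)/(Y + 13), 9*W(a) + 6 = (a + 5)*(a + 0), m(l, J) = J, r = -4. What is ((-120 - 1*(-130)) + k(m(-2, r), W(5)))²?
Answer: 2982529/25921 ≈ 115.06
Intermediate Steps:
W(a) = -⅔ + a*(5 + a)/9 (W(a) = -⅔ + ((a + 5)*(a + 0))/9 = -⅔ + ((5 + a)*a)/9 = -⅔ + (a*(5 + a))/9 = -⅔ + a*(5 + a)/9)
k(Z, Y) = (17 + Z)/(13 + Y)
((-120 - 1*(-130)) + k(m(-2, r), W(5)))² = ((-120 - 1*(-130)) + (17 - 4)/(13 + (-⅔ + (⅑)*5² + (5/9)*5)))² = ((-120 + 130) + 13/(13 + (-⅔ + (⅑)*25 + 25/9)))² = (10 + 13/(13 + (-⅔ + 25/9 + 25/9)))² = (10 + 13/(13 + 44/9))² = (10 + 13/(161/9))² = (10 + (9/161)*13)² = (10 + 117/161)² = (1727/161)² = 2982529/25921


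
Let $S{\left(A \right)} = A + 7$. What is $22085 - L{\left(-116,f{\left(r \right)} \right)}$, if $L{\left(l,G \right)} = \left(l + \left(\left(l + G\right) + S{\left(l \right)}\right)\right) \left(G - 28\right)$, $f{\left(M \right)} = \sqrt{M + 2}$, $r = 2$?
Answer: $13271$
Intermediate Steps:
$S{\left(A \right)} = 7 + A$
$f{\left(M \right)} = \sqrt{2 + M}$
$L{\left(l,G \right)} = \left(-28 + G\right) \left(7 + G + 3 l\right)$ ($L{\left(l,G \right)} = \left(l + \left(\left(l + G\right) + \left(7 + l\right)\right)\right) \left(G - 28\right) = \left(l + \left(\left(G + l\right) + \left(7 + l\right)\right)\right) \left(-28 + G\right) = \left(l + \left(7 + G + 2 l\right)\right) \left(-28 + G\right) = \left(7 + G + 3 l\right) \left(-28 + G\right) = \left(-28 + G\right) \left(7 + G + 3 l\right)$)
$22085 - L{\left(-116,f{\left(r \right)} \right)} = 22085 - \left(-196 + \left(\sqrt{2 + 2}\right)^{2} - -9744 - 21 \sqrt{2 + 2} + 3 \sqrt{2 + 2} \left(-116\right)\right) = 22085 - \left(-196 + \left(\sqrt{4}\right)^{2} + 9744 - 21 \sqrt{4} + 3 \sqrt{4} \left(-116\right)\right) = 22085 - \left(-196 + 2^{2} + 9744 - 42 + 3 \cdot 2 \left(-116\right)\right) = 22085 - \left(-196 + 4 + 9744 - 42 - 696\right) = 22085 - 8814 = 13271$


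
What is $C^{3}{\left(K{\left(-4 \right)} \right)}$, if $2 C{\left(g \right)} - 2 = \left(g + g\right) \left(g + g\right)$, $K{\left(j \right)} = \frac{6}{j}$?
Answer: $\frac{1331}{8} \approx 166.38$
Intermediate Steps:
$C{\left(g \right)} = 1 + 2 g^{2}$ ($C{\left(g \right)} = 1 + \frac{\left(g + g\right) \left(g + g\right)}{2} = 1 + \frac{2 g 2 g}{2} = 1 + \frac{4 g^{2}}{2} = 1 + 2 g^{2}$)
$C^{3}{\left(K{\left(-4 \right)} \right)} = \left(1 + 2 \left(\frac{6}{-4}\right)^{2}\right)^{3} = \left(1 + 2 \left(6 \left(- \frac{1}{4}\right)\right)^{2}\right)^{3} = \left(1 + 2 \left(- \frac{3}{2}\right)^{2}\right)^{3} = \left(1 + 2 \cdot \frac{9}{4}\right)^{3} = \left(1 + \frac{9}{2}\right)^{3} = \left(\frac{11}{2}\right)^{3} = \frac{1331}{8}$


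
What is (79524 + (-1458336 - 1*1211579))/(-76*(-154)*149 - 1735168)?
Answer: -2590391/8728 ≈ -296.79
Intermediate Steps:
(79524 + (-1458336 - 1*1211579))/(-76*(-154)*149 - 1735168) = (79524 + (-1458336 - 1211579))/(11704*149 - 1735168) = (79524 - 2669915)/(1743896 - 1735168) = -2590391/8728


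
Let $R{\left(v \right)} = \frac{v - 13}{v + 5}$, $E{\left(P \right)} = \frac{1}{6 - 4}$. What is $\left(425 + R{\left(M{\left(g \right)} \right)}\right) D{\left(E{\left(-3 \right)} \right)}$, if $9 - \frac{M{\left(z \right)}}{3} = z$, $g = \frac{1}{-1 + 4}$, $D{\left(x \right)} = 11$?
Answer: $\frac{145068}{31} \approx 4679.6$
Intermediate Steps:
$E{\left(P \right)} = \frac{1}{2}$
$g = \frac{1}{3} \approx 0.33333$
$M{\left(z \right)} = 27 - 3 z$
$R{\left(v \right)} = \frac{-13 + v}{5 + v}$
$\left(425 + R{\left(M{\left(g \right)} \right)}\right) D{\left(E{\left(-3 \right)} \right)} = \left(425 + \frac{-13 + \left(27 - 1\right)}{5 + \left(27 - 1\right)}\right) 11 = \left(425 + \frac{-13 + 26}{5 + 26}\right) 11 = \left(425 + \frac{1}{31} \cdot 13\right) 11 = \left(425 + \frac{13}{31}\right) 11 = \frac{13188}{31} \cdot 11 = \frac{145068}{31}$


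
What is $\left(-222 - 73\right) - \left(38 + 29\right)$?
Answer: $-362$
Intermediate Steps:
$\left(-222 - 73\right) - \left(38 + 29\right) = \left(-222 - 73\right) - 67 = -295 - 67 = -362$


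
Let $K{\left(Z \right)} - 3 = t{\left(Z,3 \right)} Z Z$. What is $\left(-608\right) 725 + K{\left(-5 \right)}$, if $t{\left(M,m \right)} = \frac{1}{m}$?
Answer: $- \frac{1322366}{3} \approx -4.4079 \cdot 10^{5}$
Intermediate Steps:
$K{\left(Z \right)} = 3 + \frac{Z^{2}}{3}$ ($K{\left(Z \right)} = 3 + \frac{Z Z}{3} = 3 + \frac{Z^{2}}{3}$)
$\left(-608\right) 725 + K{\left(-5 \right)} = \left(-608\right) 725 + \left(3 + \frac{\left(-5\right)^{2}}{3}\right) = -440800 + \left(3 + \frac{1}{3} \cdot 25\right) = -440800 + \left(3 + \frac{25}{3}\right) = -440800 + \frac{34}{3} = - \frac{1322366}{3}$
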